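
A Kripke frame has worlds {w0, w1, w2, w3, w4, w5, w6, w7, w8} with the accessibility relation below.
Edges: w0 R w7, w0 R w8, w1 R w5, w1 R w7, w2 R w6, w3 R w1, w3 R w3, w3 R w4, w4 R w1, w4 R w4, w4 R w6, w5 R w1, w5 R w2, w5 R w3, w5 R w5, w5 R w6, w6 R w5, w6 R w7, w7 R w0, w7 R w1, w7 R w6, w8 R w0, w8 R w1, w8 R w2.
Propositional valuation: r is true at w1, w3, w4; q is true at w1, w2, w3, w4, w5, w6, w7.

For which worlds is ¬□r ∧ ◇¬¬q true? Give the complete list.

w0, w1, w2, w4, w5, w6, w7, w8

Let φ = ¬□r ∧ ◇¬¬q. Evaluate φ at each world:
  w0 (successors {w7, w8}): φ is true.
  w1 (successors {w5, w7}): φ is true.
  w2 (successors {w6}): φ is true.
  w3 (successors {w1, w3, w4}): φ is false.
  w4 (successors {w1, w4, w6}): φ is true.
  w5 (successors {w1, w2, w3, w5, w6}): φ is true.
  w6 (successors {w5, w7}): φ is true.
  w7 (successors {w0, w1, w6}): φ is true.
  w8 (successors {w0, w1, w2}): φ is true.
For instance, at w4:
  At w4: ¬□r is true, ◇¬¬q is true, so ¬□r ∧ ◇¬¬q is true.
    At w4: □r is false, so ¬□r is true.
      At w4: □r requires r at every successor {w1, w4, w6}.
        r fails at w6, so □r is false at w4.
    At w4: ◇¬¬q requires ¬¬q at some successor in {w1, w4, w6}.
      ¬¬q holds at w1, so ◇¬¬q is true at w4.
Satisfying worlds: {w0, w1, w2, w4, w5, w6, w7, w8}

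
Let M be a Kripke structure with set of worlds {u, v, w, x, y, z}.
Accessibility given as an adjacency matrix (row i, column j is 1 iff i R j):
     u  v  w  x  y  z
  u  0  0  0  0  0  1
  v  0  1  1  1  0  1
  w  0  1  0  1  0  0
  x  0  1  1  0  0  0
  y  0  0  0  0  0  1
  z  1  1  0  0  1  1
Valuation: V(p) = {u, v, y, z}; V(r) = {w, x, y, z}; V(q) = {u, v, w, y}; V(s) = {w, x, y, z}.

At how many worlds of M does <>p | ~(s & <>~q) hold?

6

Let φ = <>p | ~(s & <>~q). Evaluate φ at each world:
  u (successors {z}): φ is true.
  v (successors {v, w, x, z}): φ is true.
  w (successors {v, x}): φ is true.
  x (successors {v, w}): φ is true.
  y (successors {z}): φ is true.
  z (successors {u, v, y, z}): φ is true.
For instance, at y:
  At y: <>p is true, ~(s & <>~q) is false, so <>p | ~(s & <>~q) is true.
    At y: <>p requires p at some successor in {z}.
      p holds at z, so <>p is true at y.
    At y: s & <>~q is true, so ~(s & <>~q) is false.
      At y: s is true, <>~q is true, so s & <>~q is true.
Satisfying worlds: {u, v, w, x, y, z}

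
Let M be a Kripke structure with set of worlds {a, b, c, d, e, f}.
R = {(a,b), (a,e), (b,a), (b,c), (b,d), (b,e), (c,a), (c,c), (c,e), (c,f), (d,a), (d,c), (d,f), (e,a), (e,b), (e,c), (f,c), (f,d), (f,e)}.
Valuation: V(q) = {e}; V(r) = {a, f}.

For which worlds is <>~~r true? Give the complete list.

b, c, d, e

Recall that <>ψ holds at a world iff ψ holds at some accessible world.
Let φ = <>~~r. Evaluate φ at each world:
  a (successors {b, e}): φ is false.
  b (successors {a, c, d, e}): φ is true.
  c (successors {a, c, e, f}): φ is true.
  d (successors {a, c, f}): φ is true.
  e (successors {a, b, c}): φ is true.
  f (successors {c, d, e}): φ is false.
For instance, at c:
  At c: <>~~r requires ~~r at some successor in {a, c, e, f}.
    ~~r holds at a, so <>~~r is true at c.
Satisfying worlds: {b, c, d, e}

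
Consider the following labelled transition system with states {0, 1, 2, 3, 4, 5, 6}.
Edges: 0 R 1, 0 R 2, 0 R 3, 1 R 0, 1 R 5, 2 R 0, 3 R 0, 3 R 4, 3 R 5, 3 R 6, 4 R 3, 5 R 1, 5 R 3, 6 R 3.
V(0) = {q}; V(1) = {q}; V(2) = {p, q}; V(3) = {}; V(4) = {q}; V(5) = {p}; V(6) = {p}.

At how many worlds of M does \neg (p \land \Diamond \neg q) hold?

Let φ = \neg (p \land \Diamond \neg q). Evaluate φ at each world:
  0 (successors {1, 2, 3}): φ is true.
  1 (successors {0, 5}): φ is true.
  2 (successors {0}): φ is true.
  3 (successors {0, 4, 5, 6}): φ is true.
  4 (successors {3}): φ is true.
  5 (successors {1, 3}): φ is false.
  6 (successors {3}): φ is false.
For instance, at 6:
  At 6: p \land \Diamond \neg q is true, so \neg (p \land \Diamond \neg q) is false.
    At 6: p is true, \Diamond \neg q is true, so p \land \Diamond \neg q is true.
      At 6: \Diamond \neg q requires \neg q at some successor in {3}.
        \neg q holds at 3, so \Diamond \neg q is true at 6.
Satisfying worlds: {0, 1, 2, 3, 4}

5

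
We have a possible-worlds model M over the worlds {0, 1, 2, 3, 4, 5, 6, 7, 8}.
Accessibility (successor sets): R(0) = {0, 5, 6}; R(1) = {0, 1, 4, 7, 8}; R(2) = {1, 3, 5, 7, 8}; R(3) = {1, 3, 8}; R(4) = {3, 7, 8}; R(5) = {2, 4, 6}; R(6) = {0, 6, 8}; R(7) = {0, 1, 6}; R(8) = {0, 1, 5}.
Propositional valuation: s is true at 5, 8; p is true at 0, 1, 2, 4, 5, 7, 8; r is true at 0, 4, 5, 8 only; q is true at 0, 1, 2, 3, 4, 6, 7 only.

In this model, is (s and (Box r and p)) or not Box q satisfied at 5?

Recall that Box ψ holds at a world iff ψ holds at every accessible world, and Dia ψ holds iff ψ holds at some accessible world.
At 5: s and (Box r and p) is false, not Box q is false, so (s and (Box r and p)) or not Box q is false.
  At 5: s is true, Box r and p is false, so s and (Box r and p) is false.
    At 5: Box r is false, p is true, so Box r and p is false.
      At 5: Box r requires r at every successor {2, 4, 6}.
        r fails at 2, so Box r is false at 5.
  At 5: Box q is true, so not Box q is false.
    At 5: Box q requires q at every successor {2, 4, 6}.
      At 2: q is true.
      At 4: q is true.
      At 6: q is true.
    So Box q is true at 5.

No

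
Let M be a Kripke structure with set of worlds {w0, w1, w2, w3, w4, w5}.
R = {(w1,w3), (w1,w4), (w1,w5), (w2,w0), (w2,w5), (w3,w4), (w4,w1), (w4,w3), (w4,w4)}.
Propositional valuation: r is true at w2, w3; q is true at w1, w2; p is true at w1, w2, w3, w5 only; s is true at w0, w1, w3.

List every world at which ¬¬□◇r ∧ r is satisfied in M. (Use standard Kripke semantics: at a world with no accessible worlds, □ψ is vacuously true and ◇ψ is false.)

w3

Recall that □ψ holds at a world iff ψ holds at every accessible world, and ◇ψ holds iff ψ holds at some accessible world.
Let φ = ¬¬□◇r ∧ r. Evaluate φ at each world:
  w0 (successors ∅): φ is false.
  w1 (successors {w3, w4, w5}): φ is false.
  w2 (successors {w0, w5}): φ is false.
  w3 (successors {w4}): φ is true.
  w4 (successors {w1, w3, w4}): φ is false.
  w5 (successors ∅): φ is false.
For instance, at w1:
  At w1: ¬¬□◇r is false, r is false, so ¬¬□◇r ∧ r is false.
    At w1: ¬□◇r is true, so ¬¬□◇r is false.
      At w1: □◇r is false, so ¬□◇r is true.
Satisfying worlds: {w3}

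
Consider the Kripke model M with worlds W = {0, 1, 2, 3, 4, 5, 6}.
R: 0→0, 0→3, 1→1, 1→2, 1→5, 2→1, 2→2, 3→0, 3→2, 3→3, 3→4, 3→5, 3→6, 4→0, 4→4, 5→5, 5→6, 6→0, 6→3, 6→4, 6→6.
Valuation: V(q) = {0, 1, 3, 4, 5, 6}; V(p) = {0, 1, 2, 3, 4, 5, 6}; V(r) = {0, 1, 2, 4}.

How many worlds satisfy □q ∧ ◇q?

4

Recall that □ψ holds at a world iff ψ holds at every accessible world, and ◇ψ holds iff ψ holds at some accessible world.
Let φ = □q ∧ ◇q. Evaluate φ at each world:
  0 (successors {0, 3}): φ is true.
  1 (successors {1, 2, 5}): φ is false.
  2 (successors {1, 2}): φ is false.
  3 (successors {0, 2, 3, 4, 5, 6}): φ is false.
  4 (successors {0, 4}): φ is true.
  5 (successors {5, 6}): φ is true.
  6 (successors {0, 3, 4, 6}): φ is true.
For instance, at 1:
  At 1: □q is false, ◇q is true, so □q ∧ ◇q is false.
    At 1: □q requires q at every successor {1, 2, 5}.
      q fails at 2, so □q is false at 1.
    At 1: ◇q requires q at some successor in {1, 2, 5}.
      q holds at 1, so ◇q is true at 1.
Satisfying worlds: {0, 4, 5, 6}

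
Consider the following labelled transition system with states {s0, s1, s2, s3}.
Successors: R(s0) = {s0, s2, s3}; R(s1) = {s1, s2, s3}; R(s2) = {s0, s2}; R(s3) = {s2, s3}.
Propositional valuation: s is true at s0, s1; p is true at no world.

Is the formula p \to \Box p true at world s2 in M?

At s2: p is false, \Box p is false, so p \to \Box p is true.
  At s2: \Box p requires p at every successor {s0, s2}.
    p fails at s0, so \Box p is false at s2.

Yes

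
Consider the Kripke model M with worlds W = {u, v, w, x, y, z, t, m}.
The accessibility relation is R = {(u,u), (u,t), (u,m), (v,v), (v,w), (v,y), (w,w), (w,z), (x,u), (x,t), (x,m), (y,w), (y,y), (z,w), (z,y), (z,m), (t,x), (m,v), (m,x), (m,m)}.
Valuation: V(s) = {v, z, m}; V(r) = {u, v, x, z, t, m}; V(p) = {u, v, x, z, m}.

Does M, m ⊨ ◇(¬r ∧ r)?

At m: ◇(¬r ∧ r) requires ¬r ∧ r at some successor in {v, x, m}.
  At v: ¬r ∧ r is false.
  At x: ¬r ∧ r is false.
  At m: ¬r ∧ r is false.
So ◇(¬r ∧ r) is false at m.

No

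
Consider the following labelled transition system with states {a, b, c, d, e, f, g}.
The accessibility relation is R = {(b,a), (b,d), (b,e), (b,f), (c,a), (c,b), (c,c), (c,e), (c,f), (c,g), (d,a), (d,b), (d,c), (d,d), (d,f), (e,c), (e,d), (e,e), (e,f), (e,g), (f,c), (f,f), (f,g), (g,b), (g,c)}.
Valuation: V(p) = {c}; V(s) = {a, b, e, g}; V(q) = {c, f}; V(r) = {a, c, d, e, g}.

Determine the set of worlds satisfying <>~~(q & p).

Let φ = <>~~(q & p). Evaluate φ at each world:
  a (successors ∅): φ is false.
  b (successors {a, d, e, f}): φ is false.
  c (successors {a, b, c, e, f, g}): φ is true.
  d (successors {a, b, c, d, f}): φ is true.
  e (successors {c, d, e, f, g}): φ is true.
  f (successors {c, f, g}): φ is true.
  g (successors {b, c}): φ is true.
For instance, at g:
  At g: <>~~(q & p) requires ~~(q & p) at some successor in {b, c}.
    ~~(q & p) holds at c, so <>~~(q & p) is true at g.
Satisfying worlds: {c, d, e, f, g}

c, d, e, f, g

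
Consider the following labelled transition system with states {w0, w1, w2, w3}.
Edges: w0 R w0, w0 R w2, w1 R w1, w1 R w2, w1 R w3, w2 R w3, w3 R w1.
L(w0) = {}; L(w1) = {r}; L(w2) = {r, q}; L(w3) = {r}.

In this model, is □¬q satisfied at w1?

No

At w1: □¬q requires ¬q at every successor {w1, w2, w3}.
  ¬q fails at w2, so □¬q is false at w1.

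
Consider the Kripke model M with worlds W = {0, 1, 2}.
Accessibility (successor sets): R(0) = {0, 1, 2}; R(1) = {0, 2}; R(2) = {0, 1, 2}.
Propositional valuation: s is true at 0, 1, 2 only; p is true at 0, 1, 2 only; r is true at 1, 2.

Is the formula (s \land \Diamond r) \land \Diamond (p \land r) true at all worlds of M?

Yes

Recall that \Diamond ψ holds at a world iff ψ holds at some accessible world.
Let φ = (s \land \Diamond r) \land \Diamond (p \land r). Evaluate φ at each world:
  0 (successors {0, 1, 2}): φ is true.
  1 (successors {0, 2}): φ is true.
  2 (successors {0, 1, 2}): φ is true.
For instance, at 2:
  At 2: s \land \Diamond r is true, \Diamond (p \land r) is true, so (s \land \Diamond r) \land \Diamond (p \land r) is true.
    At 2: s is true, \Diamond r is true, so s \land \Diamond r is true.
      At 2: \Diamond r requires r at some successor in {0, 1, 2}.
        r holds at 1, so \Diamond r is true at 2.
    At 2: \Diamond (p \land r) requires p \land r at some successor in {0, 1, 2}.
      p \land r holds at 1, so \Diamond (p \land r) is true at 2.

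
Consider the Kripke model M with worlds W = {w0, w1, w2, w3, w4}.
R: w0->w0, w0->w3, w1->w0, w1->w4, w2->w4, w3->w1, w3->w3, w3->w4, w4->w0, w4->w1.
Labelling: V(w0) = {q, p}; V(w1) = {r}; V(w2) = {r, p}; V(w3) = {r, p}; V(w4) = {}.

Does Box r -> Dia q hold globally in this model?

Yes

Let φ = Box r -> Dia q. Evaluate φ at each world:
  w0 (successors {w0, w3}): φ is true.
  w1 (successors {w0, w4}): φ is true.
  w2 (successors {w4}): φ is true.
  w3 (successors {w1, w3, w4}): φ is true.
  w4 (successors {w0, w1}): φ is true.
For instance, at w1:
  At w1: Box r is false, Dia q is true, so Box r -> Dia q is true.
    At w1: Box r requires r at every successor {w0, w4}.
      r fails at w0, so Box r is false at w1.
    At w1: Dia q requires q at some successor in {w0, w4}.
      q holds at w0, so Dia q is true at w1.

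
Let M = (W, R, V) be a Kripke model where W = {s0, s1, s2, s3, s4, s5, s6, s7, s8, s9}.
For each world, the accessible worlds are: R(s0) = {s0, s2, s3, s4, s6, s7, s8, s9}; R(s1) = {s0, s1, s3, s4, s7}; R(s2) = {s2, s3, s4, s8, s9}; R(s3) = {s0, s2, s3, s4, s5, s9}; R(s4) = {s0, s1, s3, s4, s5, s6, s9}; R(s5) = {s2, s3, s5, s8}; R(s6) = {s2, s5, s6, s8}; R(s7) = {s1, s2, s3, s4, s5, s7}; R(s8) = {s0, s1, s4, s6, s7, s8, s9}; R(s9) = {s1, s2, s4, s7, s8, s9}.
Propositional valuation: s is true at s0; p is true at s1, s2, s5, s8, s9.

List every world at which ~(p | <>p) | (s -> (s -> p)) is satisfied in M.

Let φ = ~(p | <>p) | (s -> (s -> p)). Evaluate φ at each world:
  s0 (successors {s0, s2, s3, s4, s6, s7, s8, s9}): φ is false.
  s1 (successors {s0, s1, s3, s4, s7}): φ is true.
  s2 (successors {s2, s3, s4, s8, s9}): φ is true.
  s3 (successors {s0, s2, s3, s4, s5, s9}): φ is true.
  s4 (successors {s0, s1, s3, s4, s5, s6, s9}): φ is true.
  s5 (successors {s2, s3, s5, s8}): φ is true.
  s6 (successors {s2, s5, s6, s8}): φ is true.
  s7 (successors {s1, s2, s3, s4, s5, s7}): φ is true.
  s8 (successors {s0, s1, s4, s6, s7, s8, s9}): φ is true.
  s9 (successors {s1, s2, s4, s7, s8, s9}): φ is true.
For instance, at s5:
  At s5: ~(p | <>p) is false, s -> (s -> p) is true, so ~(p | <>p) | (s -> (s -> p)) is true.
    At s5: p | <>p is true, so ~(p | <>p) is false.
      At s5: p is true, <>p is true, so p | <>p is true.
Satisfying worlds: {s1, s2, s3, s4, s5, s6, s7, s8, s9}

s1, s2, s3, s4, s5, s6, s7, s8, s9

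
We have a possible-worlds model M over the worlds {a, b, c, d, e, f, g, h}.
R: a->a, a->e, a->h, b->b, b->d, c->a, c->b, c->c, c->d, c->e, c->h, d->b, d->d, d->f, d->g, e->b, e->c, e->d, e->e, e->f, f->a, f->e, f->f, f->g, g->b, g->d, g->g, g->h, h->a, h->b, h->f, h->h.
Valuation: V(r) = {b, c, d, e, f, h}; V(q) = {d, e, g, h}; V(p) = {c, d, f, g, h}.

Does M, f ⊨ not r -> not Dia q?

Yes

At f: not r is false, not Dia q is false, so not r -> not Dia q is true.
  At f: Dia q is true, so not Dia q is false.
    At f: Dia q requires q at some successor in {a, e, f, g}.
      q holds at e, so Dia q is true at f.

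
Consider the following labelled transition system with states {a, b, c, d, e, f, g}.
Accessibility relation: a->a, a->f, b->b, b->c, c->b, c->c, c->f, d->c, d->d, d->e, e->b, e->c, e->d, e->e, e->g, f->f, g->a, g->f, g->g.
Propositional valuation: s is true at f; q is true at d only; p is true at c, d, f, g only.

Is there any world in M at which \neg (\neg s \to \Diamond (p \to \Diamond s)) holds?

Let φ = \neg (\neg s \to \Diamond (p \to \Diamond s)). Evaluate φ at each world:
  a (successors {a, f}): φ is false.
  b (successors {b, c}): φ is false.
  c (successors {b, c, f}): φ is false.
  d (successors {c, d, e}): φ is false.
  e (successors {b, c, d, e, g}): φ is false.
  f (successors {f}): φ is false.
  g (successors {a, f, g}): φ is false.
For instance, at f:
  At f: \neg s \to \Diamond (p \to \Diamond s) is true, so \neg (\neg s \to \Diamond (p \to \Diamond s)) is false.
    At f: \neg s is false, \Diamond (p \to \Diamond s) is true, so \neg s \to \Diamond (p \to \Diamond s) is true.
      At f: \Diamond (p \to \Diamond s) requires p \to \Diamond s at some successor in {f}.
        p \to \Diamond s holds at f, so \Diamond (p \to \Diamond s) is true at f.

No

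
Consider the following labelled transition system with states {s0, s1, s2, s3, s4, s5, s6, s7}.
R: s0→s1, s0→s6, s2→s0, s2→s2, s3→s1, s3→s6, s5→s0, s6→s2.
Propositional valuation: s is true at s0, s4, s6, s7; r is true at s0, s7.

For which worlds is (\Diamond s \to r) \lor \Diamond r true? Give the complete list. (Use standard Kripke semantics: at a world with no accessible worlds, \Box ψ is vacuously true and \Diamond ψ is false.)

Let φ = (\Diamond s \to r) \lor \Diamond r. Evaluate φ at each world:
  s0 (successors {s1, s6}): φ is true.
  s1 (successors ∅): φ is true.
  s2 (successors {s0, s2}): φ is true.
  s3 (successors {s1, s6}): φ is false.
  s4 (successors ∅): φ is true.
  s5 (successors {s0}): φ is true.
  s6 (successors {s2}): φ is true.
  s7 (successors ∅): φ is true.
For instance, at s3:
  At s3: \Diamond s \to r is false, \Diamond r is false, so (\Diamond s \to r) \lor \Diamond r is false.
    At s3: \Diamond s is true, r is false, so \Diamond s \to r is false.
      At s3: \Diamond s requires s at some successor in {s1, s6}.
        s holds at s6, so \Diamond s is true at s3.
    At s3: \Diamond r requires r at some successor in {s1, s6}.
      At s1: r is false.
      At s6: r is false.
    So \Diamond r is false at s3.
Satisfying worlds: {s0, s1, s2, s4, s5, s6, s7}

s0, s1, s2, s4, s5, s6, s7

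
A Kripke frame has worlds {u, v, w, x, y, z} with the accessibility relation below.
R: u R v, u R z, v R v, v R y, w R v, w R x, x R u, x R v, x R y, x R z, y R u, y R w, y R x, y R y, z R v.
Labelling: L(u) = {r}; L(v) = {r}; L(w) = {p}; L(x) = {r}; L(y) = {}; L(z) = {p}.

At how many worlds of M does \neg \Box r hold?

4

Let φ = \neg \Box r. Evaluate φ at each world:
  u (successors {v, z}): φ is true.
  v (successors {v, y}): φ is true.
  w (successors {v, x}): φ is false.
  x (successors {u, v, y, z}): φ is true.
  y (successors {u, w, x, y}): φ is true.
  z (successors {v}): φ is false.
For instance, at v:
  At v: \Box r is false, so \neg \Box r is true.
    At v: \Box r requires r at every successor {v, y}.
      r fails at y, so \Box r is false at v.
Satisfying worlds: {u, v, x, y}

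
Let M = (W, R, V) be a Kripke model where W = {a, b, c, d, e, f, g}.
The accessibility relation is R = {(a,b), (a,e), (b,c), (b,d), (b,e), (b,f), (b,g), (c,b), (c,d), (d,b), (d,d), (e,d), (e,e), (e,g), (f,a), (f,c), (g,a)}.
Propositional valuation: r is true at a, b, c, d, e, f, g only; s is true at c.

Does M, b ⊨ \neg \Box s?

Yes

Recall that \Box ψ holds at a world iff ψ holds at every accessible world, and \Diamond ψ holds iff ψ holds at some accessible world.
At b: \Box s is false, so \neg \Box s is true.
  At b: \Box s requires s at every successor {c, d, e, f, g}.
    s fails at d, so \Box s is false at b.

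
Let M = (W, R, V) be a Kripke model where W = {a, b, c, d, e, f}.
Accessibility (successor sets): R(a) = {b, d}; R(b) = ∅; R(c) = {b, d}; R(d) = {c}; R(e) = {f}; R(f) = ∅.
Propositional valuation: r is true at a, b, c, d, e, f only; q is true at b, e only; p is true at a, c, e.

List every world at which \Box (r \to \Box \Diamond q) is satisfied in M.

Let φ = \Box (r \to \Box \Diamond q). Evaluate φ at each world:
  a (successors {b, d}): φ is true.
  b (successors ∅): φ is true.
  c (successors {b, d}): φ is true.
  d (successors {c}): φ is false.
  e (successors {f}): φ is true.
  f (successors ∅): φ is true.
For instance, at a:
  At a: \Box (r \to \Box \Diamond q) requires r \to \Box \Diamond q at every successor {b, d}.
      At b: r is true, \Box \Diamond q is true, so r \to \Box \Diamond q is true.
      At d: r is true, \Box \Diamond q is true, so r \to \Box \Diamond q is true.
  So \Box (r \to \Box \Diamond q) is true at a.
Satisfying worlds: {a, b, c, e, f}

a, b, c, e, f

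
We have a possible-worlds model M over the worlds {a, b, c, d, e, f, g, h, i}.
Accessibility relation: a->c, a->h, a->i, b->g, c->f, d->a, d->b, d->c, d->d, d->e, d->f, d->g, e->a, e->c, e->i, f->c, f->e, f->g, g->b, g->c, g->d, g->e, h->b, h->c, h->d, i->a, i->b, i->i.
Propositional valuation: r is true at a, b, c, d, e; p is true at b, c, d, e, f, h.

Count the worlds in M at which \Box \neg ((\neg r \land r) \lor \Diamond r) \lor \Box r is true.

Let φ = \Box \neg ((\neg r \land r) \lor \Diamond r) \lor \Box r. Evaluate φ at each world:
  a (successors {c, h, i}): φ is false.
  b (successors {g}): φ is false.
  c (successors {f}): φ is false.
  d (successors {a, b, c, d, e, f, g}): φ is false.
  e (successors {a, c, i}): φ is false.
  f (successors {c, e, g}): φ is false.
  g (successors {b, c, d, e}): φ is true.
  h (successors {b, c, d}): φ is true.
  i (successors {a, b, i}): φ is false.
For instance, at h:
  At h: \Box \neg ((\neg r \land r) \lor \Diamond r) is false, \Box r is true, so \Box \neg ((\neg r \land r) \lor \Diamond r) \lor \Box r is true.
    At h: \Box \neg ((\neg r \land r) \lor \Diamond r) requires \neg ((\neg r \land r) \lor \Diamond r) at every successor {b, c, d}.
      \neg ((\neg r \land r) \lor \Diamond r) fails at d, so \Box \neg ((\neg r \land r) \lor \Diamond r) is false at h.
    At h: \Box r requires r at every successor {b, c, d}.
      At b: r is true.
      At c: r is true.
      At d: r is true.
    So \Box r is true at h.
Satisfying worlds: {g, h}

2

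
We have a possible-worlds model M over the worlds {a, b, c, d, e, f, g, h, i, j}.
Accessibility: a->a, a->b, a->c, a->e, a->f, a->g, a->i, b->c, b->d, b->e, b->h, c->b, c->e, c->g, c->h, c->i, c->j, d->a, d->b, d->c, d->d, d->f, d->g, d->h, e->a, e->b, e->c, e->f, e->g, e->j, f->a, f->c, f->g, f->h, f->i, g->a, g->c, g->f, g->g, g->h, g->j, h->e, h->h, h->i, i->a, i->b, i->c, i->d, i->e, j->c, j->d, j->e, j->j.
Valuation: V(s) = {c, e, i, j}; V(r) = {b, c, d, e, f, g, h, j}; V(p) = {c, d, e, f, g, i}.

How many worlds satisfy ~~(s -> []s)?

Let φ = ~~(s -> []s). Evaluate φ at each world:
  a (successors {a, b, c, e, f, g, i}): φ is true.
  b (successors {c, d, e, h}): φ is true.
  c (successors {b, e, g, h, i, j}): φ is false.
  d (successors {a, b, c, d, f, g, h}): φ is true.
  e (successors {a, b, c, f, g, j}): φ is false.
  f (successors {a, c, g, h, i}): φ is true.
  g (successors {a, c, f, g, h, j}): φ is true.
  h (successors {e, h, i}): φ is true.
  i (successors {a, b, c, d, e}): φ is false.
  j (successors {c, d, e, j}): φ is false.
For instance, at i:
  At i: ~(s -> []s) is true, so ~~(s -> []s) is false.
    At i: s -> []s is false, so ~(s -> []s) is true.
      At i: s is true, []s is false, so s -> []s is false.
Satisfying worlds: {a, b, d, f, g, h}

6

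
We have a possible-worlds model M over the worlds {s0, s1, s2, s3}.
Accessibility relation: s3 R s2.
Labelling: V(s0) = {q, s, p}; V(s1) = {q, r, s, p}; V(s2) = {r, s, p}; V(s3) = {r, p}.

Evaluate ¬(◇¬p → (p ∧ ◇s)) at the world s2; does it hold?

No

At s2: ◇¬p → (p ∧ ◇s) is true, so ¬(◇¬p → (p ∧ ◇s)) is false.
  At s2: ◇¬p is false, p ∧ ◇s is false, so ◇¬p → (p ∧ ◇s) is true.
    At s2: no accessible worlds, so ◇¬p is false.
    At s2: p is true, ◇s is false, so p ∧ ◇s is false.
      At s2: no accessible worlds, so ◇s is false.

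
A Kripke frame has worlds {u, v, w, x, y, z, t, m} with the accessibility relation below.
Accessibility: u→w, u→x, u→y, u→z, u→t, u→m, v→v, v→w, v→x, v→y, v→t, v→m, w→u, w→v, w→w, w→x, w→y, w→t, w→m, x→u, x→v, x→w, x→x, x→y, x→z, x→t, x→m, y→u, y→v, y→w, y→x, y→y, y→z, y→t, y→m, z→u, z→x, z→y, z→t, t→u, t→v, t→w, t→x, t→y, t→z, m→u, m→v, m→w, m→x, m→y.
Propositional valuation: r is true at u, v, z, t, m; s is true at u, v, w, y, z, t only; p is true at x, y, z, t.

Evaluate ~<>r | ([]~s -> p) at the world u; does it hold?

At u: ~<>r is false, []~s -> p is true, so ~<>r | ([]~s -> p) is true.
  At u: <>r is true, so ~<>r is false.
    At u: <>r requires r at some successor in {w, x, y, z, t, m}.
      r holds at z, so <>r is true at u.
  At u: []~s is false, p is false, so []~s -> p is true.
    At u: []~s requires ~s at every successor {w, x, y, z, t, m}.
      ~s fails at w, so []~s is false at u.

Yes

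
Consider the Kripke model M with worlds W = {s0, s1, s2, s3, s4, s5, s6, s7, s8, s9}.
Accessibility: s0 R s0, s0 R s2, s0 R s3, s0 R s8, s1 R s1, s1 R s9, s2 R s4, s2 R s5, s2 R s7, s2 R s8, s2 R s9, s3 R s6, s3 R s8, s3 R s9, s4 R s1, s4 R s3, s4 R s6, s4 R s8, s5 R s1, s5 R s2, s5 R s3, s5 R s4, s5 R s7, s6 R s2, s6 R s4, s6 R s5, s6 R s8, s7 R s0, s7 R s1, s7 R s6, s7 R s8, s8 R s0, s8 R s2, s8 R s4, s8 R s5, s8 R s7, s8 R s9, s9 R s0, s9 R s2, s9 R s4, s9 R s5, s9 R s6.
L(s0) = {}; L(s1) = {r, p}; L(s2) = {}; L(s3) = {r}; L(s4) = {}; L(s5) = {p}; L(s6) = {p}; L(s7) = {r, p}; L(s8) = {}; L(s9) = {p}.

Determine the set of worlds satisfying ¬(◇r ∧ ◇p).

Let φ = ¬(◇r ∧ ◇p). Evaluate φ at each world:
  s0 (successors {s0, s2, s3, s8}): φ is true.
  s1 (successors {s1, s9}): φ is false.
  s2 (successors {s4, s5, s7, s8, s9}): φ is false.
  s3 (successors {s6, s8, s9}): φ is true.
  s4 (successors {s1, s3, s6, s8}): φ is false.
  s5 (successors {s1, s2, s3, s4, s7}): φ is false.
  s6 (successors {s2, s4, s5, s8}): φ is true.
  s7 (successors {s0, s1, s6, s8}): φ is false.
  s8 (successors {s0, s2, s4, s5, s7, s9}): φ is false.
  s9 (successors {s0, s2, s4, s5, s6}): φ is true.
For instance, at s5:
  At s5: ◇r ∧ ◇p is true, so ¬(◇r ∧ ◇p) is false.
    At s5: ◇r is true, ◇p is true, so ◇r ∧ ◇p is true.
      At s5: ◇r requires r at some successor in {s1, s2, s3, s4, s7}.
        r holds at s1, so ◇r is true at s5.
      At s5: ◇p requires p at some successor in {s1, s2, s3, s4, s7}.
        p holds at s1, so ◇p is true at s5.
Satisfying worlds: {s0, s3, s6, s9}

s0, s3, s6, s9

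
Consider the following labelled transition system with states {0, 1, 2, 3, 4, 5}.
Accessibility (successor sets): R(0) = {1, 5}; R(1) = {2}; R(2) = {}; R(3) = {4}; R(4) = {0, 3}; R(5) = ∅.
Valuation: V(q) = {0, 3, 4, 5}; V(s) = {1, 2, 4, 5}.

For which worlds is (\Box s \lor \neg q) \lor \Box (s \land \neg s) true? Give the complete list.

0, 1, 2, 3, 5

Let φ = (\Box s \lor \neg q) \lor \Box (s \land \neg s). Evaluate φ at each world:
  0 (successors {1, 5}): φ is true.
  1 (successors {2}): φ is true.
  2 (successors ∅): φ is true.
  3 (successors {4}): φ is true.
  4 (successors {0, 3}): φ is false.
  5 (successors ∅): φ is true.
For instance, at 0:
  At 0: \Box s \lor \neg q is true, \Box (s \land \neg s) is false, so (\Box s \lor \neg q) \lor \Box (s \land \neg s) is true.
    At 0: \Box s is true, \neg q is false, so \Box s \lor \neg q is true.
      At 0: \Box s requires s at every successor {1, 5}.
        At 1: s is true.
        At 5: s is true.
      So \Box s is true at 0.
    At 0: \Box (s \land \neg s) requires s \land \neg s at every successor {1, 5}.
      s \land \neg s fails at 1, so \Box (s \land \neg s) is false at 0.
Satisfying worlds: {0, 1, 2, 3, 5}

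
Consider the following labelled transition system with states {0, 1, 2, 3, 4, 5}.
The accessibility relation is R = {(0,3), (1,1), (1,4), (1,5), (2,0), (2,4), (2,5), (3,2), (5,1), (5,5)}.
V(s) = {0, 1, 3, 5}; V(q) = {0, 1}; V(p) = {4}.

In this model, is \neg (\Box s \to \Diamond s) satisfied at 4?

Yes

Recall that \Box ψ holds at a world iff ψ holds at every accessible world, and \Diamond ψ holds iff ψ holds at some accessible world.
At 4: \Box s \to \Diamond s is false, so \neg (\Box s \to \Diamond s) is true.
  At 4: \Box s is true, \Diamond s is false, so \Box s \to \Diamond s is false.
    At 4: no accessible worlds, so \Box s holds vacuously.
    At 4: no accessible worlds, so \Diamond s is false.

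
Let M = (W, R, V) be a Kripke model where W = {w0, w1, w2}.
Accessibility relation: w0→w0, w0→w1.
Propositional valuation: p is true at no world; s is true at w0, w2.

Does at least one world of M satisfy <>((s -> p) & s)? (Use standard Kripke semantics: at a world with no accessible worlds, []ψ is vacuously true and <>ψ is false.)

Let φ = <>((s -> p) & s). Evaluate φ at each world:
  w0 (successors {w0, w1}): φ is false.
  w1 (successors ∅): φ is false.
  w2 (successors ∅): φ is false.
For instance, at w0:
  At w0: <>((s -> p) & s) requires (s -> p) & s at some successor in {w0, w1}.
    At w0: (s -> p) & s is false.
    At w1: (s -> p) & s is false.
  So <>((s -> p) & s) is false at w0.

No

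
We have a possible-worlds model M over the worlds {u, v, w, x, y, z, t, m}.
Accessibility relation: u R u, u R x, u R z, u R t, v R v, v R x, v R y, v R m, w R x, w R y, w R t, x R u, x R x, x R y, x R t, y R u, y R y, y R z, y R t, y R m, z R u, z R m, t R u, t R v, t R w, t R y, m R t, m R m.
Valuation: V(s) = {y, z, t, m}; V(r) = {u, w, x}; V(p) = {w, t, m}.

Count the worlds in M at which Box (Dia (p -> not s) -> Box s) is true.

0

Let φ = Box (Dia (p -> not s) -> Box s). Evaluate φ at each world:
  u (successors {u, x, z, t}): φ is false.
  v (successors {v, x, y, m}): φ is false.
  w (successors {x, y, t}): φ is false.
  x (successors {u, x, y, t}): φ is false.
  y (successors {u, y, z, t, m}): φ is false.
  z (successors {u, m}): φ is false.
  t (successors {u, v, w, y}): φ is false.
  m (successors {t, m}): φ is false.
For instance, at m:
  At m: Box (Dia (p -> not s) -> Box s) requires Dia (p -> not s) -> Box s at every successor {t, m}.
    Dia (p -> not s) -> Box s fails at t, so Box (Dia (p -> not s) -> Box s) is false at m.
      At t: Dia (p -> not s) is true, Box s is false, so Dia (p -> not s) -> Box s is false.
Satisfying worlds: none.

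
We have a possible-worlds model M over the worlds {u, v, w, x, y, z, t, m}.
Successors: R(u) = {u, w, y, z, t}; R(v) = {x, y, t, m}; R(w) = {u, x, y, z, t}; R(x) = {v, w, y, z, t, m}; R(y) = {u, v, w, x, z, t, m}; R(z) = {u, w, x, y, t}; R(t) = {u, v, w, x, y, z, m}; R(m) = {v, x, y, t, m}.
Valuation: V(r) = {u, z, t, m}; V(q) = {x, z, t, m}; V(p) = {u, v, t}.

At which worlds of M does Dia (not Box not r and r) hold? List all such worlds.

Recall that Box ψ holds at a world iff ψ holds at every accessible world, and Dia ψ holds iff ψ holds at some accessible world.
Let φ = Dia (not Box not r and r). Evaluate φ at each world:
  u (successors {u, w, y, z, t}): φ is true.
  v (successors {x, y, t, m}): φ is true.
  w (successors {u, x, y, z, t}): φ is true.
  x (successors {v, w, y, z, t, m}): φ is true.
  y (successors {u, v, w, x, z, t, m}): φ is true.
  z (successors {u, w, x, y, t}): φ is true.
  t (successors {u, v, w, x, y, z, m}): φ is true.
  m (successors {v, x, y, t, m}): φ is true.
For instance, at u:
  At u: Dia (not Box not r and r) requires not Box not r and r at some successor in {u, w, y, z, t}.
    not Box not r and r holds at u, so Dia (not Box not r and r) is true at u.
      At u: not Box not r is true, r is true, so not Box not r and r is true.
Satisfying worlds: {u, v, w, x, y, z, t, m}

u, v, w, x, y, z, t, m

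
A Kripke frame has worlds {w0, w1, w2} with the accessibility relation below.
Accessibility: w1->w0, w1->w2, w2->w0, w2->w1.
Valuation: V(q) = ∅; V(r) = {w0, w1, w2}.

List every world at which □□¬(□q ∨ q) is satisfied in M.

w0

Let φ = □□¬(□q ∨ q). Evaluate φ at each world:
  w0 (successors ∅): φ is true.
  w1 (successors {w0, w2}): φ is false.
  w2 (successors {w0, w1}): φ is false.
For instance, at w2:
  At w2: □□¬(□q ∨ q) requires □¬(□q ∨ q) at every successor {w0, w1}.
    □¬(□q ∨ q) fails at w1, so □□¬(□q ∨ q) is false at w2.
      At w1: □¬(□q ∨ q) requires ¬(□q ∨ q) at every successor {w0, w2}.
        ¬(□q ∨ q) fails at w0, so □¬(□q ∨ q) is false at w1.
Satisfying worlds: {w0}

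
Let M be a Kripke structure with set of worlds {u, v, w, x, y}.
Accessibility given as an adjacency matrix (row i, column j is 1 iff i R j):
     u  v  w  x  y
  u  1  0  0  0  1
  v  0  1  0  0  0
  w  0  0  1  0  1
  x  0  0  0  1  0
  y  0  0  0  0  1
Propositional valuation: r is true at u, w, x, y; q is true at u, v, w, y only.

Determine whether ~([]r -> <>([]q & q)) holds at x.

Recall that []ψ holds at a world iff ψ holds at every accessible world, and <>ψ holds iff ψ holds at some accessible world.
At x: []r -> <>([]q & q) is false, so ~([]r -> <>([]q & q)) is true.
  At x: []r is true, <>([]q & q) is false, so []r -> <>([]q & q) is false.
    At x: []r requires r at every successor {x}.
      At x: r is true.
    So []r is true at x.
    At x: <>([]q & q) requires []q & q at some successor in {x}.
      At x: []q & q is false.
    So <>([]q & q) is false at x.

Yes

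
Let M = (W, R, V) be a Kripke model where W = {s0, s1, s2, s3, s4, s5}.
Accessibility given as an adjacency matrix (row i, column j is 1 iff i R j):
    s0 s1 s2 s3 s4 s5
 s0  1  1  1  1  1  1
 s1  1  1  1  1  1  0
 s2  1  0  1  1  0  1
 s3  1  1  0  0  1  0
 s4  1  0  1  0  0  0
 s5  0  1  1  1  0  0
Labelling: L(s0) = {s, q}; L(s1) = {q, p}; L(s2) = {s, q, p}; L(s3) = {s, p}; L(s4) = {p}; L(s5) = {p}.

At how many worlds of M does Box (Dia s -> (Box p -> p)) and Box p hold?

Recall that Box ψ holds at a world iff ψ holds at every accessible world, and Dia ψ holds iff ψ holds at some accessible world.
Let φ = Box (Dia s -> (Box p -> p)) and Box p. Evaluate φ at each world:
  s0 (successors {s0, s1, s2, s3, s4, s5}): φ is false.
  s1 (successors {s0, s1, s2, s3, s4}): φ is false.
  s2 (successors {s0, s2, s3, s5}): φ is false.
  s3 (successors {s0, s1, s4}): φ is false.
  s4 (successors {s0, s2}): φ is false.
  s5 (successors {s1, s2, s3}): φ is true.
For instance, at s1:
  At s1: Box (Dia s -> (Box p -> p)) is true, Box p is false, so Box (Dia s -> (Box p -> p)) and Box p is false.
    At s1: Box (Dia s -> (Box p -> p)) requires Dia s -> (Box p -> p) at every successor {s0, s1, s2, s3, s4}.
      At s0: Dia s -> (Box p -> p) is true.
      At s1: Dia s -> (Box p -> p) is true.
      At s2: Dia s -> (Box p -> p) is true.
      At s3: Dia s -> (Box p -> p) is true.
      At s4: Dia s -> (Box p -> p) is true.
    So Box (Dia s -> (Box p -> p)) is true at s1.
    At s1: Box p requires p at every successor {s0, s1, s2, s3, s4}.
      p fails at s0, so Box p is false at s1.
Satisfying worlds: {s5}

1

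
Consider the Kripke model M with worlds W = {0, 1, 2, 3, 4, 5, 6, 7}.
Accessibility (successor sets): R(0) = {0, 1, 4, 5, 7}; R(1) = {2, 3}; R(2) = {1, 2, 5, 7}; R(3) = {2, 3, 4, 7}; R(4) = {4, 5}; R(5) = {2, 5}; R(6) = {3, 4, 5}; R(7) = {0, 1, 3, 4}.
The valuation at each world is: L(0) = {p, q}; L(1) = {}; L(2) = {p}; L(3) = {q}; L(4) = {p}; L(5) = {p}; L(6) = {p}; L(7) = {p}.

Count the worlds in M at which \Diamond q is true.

5

Recall that \Diamond ψ holds at a world iff ψ holds at some accessible world.
Let φ = \Diamond q. Evaluate φ at each world:
  0 (successors {0, 1, 4, 5, 7}): φ is true.
  1 (successors {2, 3}): φ is true.
  2 (successors {1, 2, 5, 7}): φ is false.
  3 (successors {2, 3, 4, 7}): φ is true.
  4 (successors {4, 5}): φ is false.
  5 (successors {2, 5}): φ is false.
  6 (successors {3, 4, 5}): φ is true.
  7 (successors {0, 1, 3, 4}): φ is true.
For instance, at 4:
  At 4: \Diamond q requires q at some successor in {4, 5}.
    At 4: q is false.
    At 5: q is false.
  So \Diamond q is false at 4.
Satisfying worlds: {0, 1, 3, 6, 7}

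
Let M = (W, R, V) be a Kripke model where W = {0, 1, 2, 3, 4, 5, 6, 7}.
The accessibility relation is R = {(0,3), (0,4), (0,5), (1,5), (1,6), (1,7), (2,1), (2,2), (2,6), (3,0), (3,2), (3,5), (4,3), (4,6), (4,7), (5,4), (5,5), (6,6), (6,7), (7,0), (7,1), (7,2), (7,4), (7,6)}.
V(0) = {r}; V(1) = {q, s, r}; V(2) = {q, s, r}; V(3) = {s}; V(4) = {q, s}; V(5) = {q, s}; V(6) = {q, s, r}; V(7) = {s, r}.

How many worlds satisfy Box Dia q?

Let φ = Box Dia q. Evaluate φ at each world:
  0 (successors {3, 4, 5}): φ is true.
  1 (successors {5, 6, 7}): φ is true.
  2 (successors {1, 2, 6}): φ is true.
  3 (successors {0, 2, 5}): φ is true.
  4 (successors {3, 6, 7}): φ is true.
  5 (successors {4, 5}): φ is true.
  6 (successors {6, 7}): φ is true.
  7 (successors {0, 1, 2, 4, 6}): φ is true.
For instance, at 2:
  At 2: Box Dia q requires Dia q at every successor {1, 2, 6}.
      At 1: Dia q requires q at some successor in {5, 6, 7}.
        q holds at 5, so Dia q is true at 1.
      At 2: Dia q requires q at some successor in {1, 2, 6}.
        q holds at 1, so Dia q is true at 2.
      At 6: Dia q requires q at some successor in {6, 7}.
        q holds at 6, so Dia q is true at 6.
  So Box Dia q is true at 2.
Satisfying worlds: {0, 1, 2, 3, 4, 5, 6, 7}

8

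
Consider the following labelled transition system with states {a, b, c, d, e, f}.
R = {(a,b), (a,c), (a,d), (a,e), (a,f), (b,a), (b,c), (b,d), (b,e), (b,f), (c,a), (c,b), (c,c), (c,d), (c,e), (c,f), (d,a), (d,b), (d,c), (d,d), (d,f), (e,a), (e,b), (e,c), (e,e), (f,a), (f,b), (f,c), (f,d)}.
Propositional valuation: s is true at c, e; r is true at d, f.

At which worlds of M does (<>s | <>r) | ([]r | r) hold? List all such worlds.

Let φ = (<>s | <>r) | ([]r | r). Evaluate φ at each world:
  a (successors {b, c, d, e, f}): φ is true.
  b (successors {a, c, d, e, f}): φ is true.
  c (successors {a, b, c, d, e, f}): φ is true.
  d (successors {a, b, c, d, f}): φ is true.
  e (successors {a, b, c, e}): φ is true.
  f (successors {a, b, c, d}): φ is true.
For instance, at c:
  At c: <>s | <>r is true, []r | r is false, so (<>s | <>r) | ([]r | r) is true.
    At c: <>s is true, <>r is true, so <>s | <>r is true.
      At c: <>s requires s at some successor in {a, b, c, d, e, f}.
        s holds at c, so <>s is true at c.
      At c: <>r requires r at some successor in {a, b, c, d, e, f}.
        r holds at d, so <>r is true at c.
    At c: []r is false, r is false, so []r | r is false.
      At c: []r requires r at every successor {a, b, c, d, e, f}.
        r fails at a, so []r is false at c.
Satisfying worlds: {a, b, c, d, e, f}

a, b, c, d, e, f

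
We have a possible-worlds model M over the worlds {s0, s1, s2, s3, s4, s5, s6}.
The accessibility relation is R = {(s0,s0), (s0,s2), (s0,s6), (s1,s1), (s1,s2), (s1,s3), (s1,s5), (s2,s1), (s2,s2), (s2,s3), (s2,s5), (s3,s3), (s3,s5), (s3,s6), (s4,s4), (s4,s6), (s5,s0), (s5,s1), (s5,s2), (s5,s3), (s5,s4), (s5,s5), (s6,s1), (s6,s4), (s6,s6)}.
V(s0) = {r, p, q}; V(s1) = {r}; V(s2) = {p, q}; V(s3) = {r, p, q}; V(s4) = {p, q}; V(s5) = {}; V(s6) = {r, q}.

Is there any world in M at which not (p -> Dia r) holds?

No

Let φ = not (p -> Dia r). Evaluate φ at each world:
  s0 (successors {s0, s2, s6}): φ is false.
  s1 (successors {s1, s2, s3, s5}): φ is false.
  s2 (successors {s1, s2, s3, s5}): φ is false.
  s3 (successors {s3, s5, s6}): φ is false.
  s4 (successors {s4, s6}): φ is false.
  s5 (successors {s0, s1, s2, s3, s4, s5}): φ is false.
  s6 (successors {s1, s4, s6}): φ is false.
For instance, at s1:
  At s1: p -> Dia r is true, so not (p -> Dia r) is false.
    At s1: p is false, Dia r is true, so p -> Dia r is true.
      At s1: Dia r requires r at some successor in {s1, s2, s3, s5}.
        r holds at s1, so Dia r is true at s1.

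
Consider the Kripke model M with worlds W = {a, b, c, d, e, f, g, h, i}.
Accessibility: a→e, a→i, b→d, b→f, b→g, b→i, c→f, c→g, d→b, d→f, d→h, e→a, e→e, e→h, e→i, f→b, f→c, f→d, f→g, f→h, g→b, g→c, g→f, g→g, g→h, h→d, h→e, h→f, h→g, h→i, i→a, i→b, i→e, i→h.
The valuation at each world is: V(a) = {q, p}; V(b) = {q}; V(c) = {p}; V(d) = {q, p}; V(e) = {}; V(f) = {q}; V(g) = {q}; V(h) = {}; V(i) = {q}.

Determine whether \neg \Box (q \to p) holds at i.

Yes

At i: \Box (q \to p) is false, so \neg \Box (q \to p) is true.
  At i: \Box (q \to p) requires q \to p at every successor {a, b, e, h}.
    q \to p fails at b, so \Box (q \to p) is false at i.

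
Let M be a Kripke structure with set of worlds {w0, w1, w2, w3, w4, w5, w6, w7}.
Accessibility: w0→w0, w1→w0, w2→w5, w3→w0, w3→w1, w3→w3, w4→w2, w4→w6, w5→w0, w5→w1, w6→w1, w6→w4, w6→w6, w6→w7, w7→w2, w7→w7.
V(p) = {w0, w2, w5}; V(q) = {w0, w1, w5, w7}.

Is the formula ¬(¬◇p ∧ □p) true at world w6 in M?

At w6: ¬◇p ∧ □p is false, so ¬(¬◇p ∧ □p) is true.
  At w6: ¬◇p is true, □p is false, so ¬◇p ∧ □p is false.
    At w6: ◇p is false, so ¬◇p is true.
      At w6: ◇p requires p at some successor in {w1, w4, w6, w7}.
        At w1: p is false.
        At w4: p is false.
        At w6: p is false.
        At w7: p is false.
      So ◇p is false at w6.
    At w6: □p requires p at every successor {w1, w4, w6, w7}.
      p fails at w1, so □p is false at w6.

Yes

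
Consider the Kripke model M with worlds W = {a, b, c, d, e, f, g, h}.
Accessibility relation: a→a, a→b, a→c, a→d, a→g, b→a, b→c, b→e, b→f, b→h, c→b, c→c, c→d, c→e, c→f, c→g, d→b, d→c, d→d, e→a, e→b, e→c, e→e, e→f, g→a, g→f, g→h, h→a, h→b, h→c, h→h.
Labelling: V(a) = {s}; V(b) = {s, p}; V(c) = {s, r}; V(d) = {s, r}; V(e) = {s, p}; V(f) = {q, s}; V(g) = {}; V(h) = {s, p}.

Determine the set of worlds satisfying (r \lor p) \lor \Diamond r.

Recall that \Diamond ψ holds at a world iff ψ holds at some accessible world.
Let φ = (r \lor p) \lor \Diamond r. Evaluate φ at each world:
  a (successors {a, b, c, d, g}): φ is true.
  b (successors {a, c, e, f, h}): φ is true.
  c (successors {b, c, d, e, f, g}): φ is true.
  d (successors {b, c, d}): φ is true.
  e (successors {a, b, c, e, f}): φ is true.
  f (successors ∅): φ is false.
  g (successors {a, f, h}): φ is false.
  h (successors {a, b, c, h}): φ is true.
For instance, at c:
  At c: r \lor p is true, \Diamond r is true, so (r \lor p) \lor \Diamond r is true.
    At c: \Diamond r requires r at some successor in {b, c, d, e, f, g}.
      r holds at c, so \Diamond r is true at c.
Satisfying worlds: {a, b, c, d, e, h}

a, b, c, d, e, h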